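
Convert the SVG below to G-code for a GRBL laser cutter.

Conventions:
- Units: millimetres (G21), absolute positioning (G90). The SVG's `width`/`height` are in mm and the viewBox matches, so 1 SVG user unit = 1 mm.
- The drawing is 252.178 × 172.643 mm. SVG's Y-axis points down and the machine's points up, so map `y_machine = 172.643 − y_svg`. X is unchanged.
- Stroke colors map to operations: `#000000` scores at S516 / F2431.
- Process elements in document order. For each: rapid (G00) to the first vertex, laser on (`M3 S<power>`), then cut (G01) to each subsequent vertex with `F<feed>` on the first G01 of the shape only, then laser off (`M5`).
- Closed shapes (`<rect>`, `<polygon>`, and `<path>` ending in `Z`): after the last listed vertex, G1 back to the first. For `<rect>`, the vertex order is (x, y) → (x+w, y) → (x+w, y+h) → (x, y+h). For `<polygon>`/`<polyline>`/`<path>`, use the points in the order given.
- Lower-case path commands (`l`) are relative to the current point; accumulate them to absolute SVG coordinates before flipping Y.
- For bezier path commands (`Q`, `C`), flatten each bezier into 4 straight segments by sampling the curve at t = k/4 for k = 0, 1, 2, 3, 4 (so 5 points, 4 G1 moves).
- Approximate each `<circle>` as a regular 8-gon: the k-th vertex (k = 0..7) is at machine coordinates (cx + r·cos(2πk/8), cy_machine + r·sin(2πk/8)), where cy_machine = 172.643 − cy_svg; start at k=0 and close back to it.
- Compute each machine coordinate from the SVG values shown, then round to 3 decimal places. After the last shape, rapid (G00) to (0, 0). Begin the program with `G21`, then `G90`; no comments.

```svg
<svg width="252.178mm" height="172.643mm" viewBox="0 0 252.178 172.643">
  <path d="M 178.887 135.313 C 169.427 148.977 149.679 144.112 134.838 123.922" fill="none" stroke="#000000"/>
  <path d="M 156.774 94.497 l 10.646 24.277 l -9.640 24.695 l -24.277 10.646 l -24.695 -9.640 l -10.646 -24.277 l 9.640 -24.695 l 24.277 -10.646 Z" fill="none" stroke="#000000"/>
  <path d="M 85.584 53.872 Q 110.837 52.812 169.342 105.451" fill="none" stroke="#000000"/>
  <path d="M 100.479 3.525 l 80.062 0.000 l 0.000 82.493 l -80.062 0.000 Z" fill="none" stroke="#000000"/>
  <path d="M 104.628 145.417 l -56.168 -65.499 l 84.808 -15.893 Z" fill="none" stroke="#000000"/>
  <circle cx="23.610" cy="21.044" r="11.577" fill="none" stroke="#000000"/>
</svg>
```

G21
G90
G00 X178.887 Y37.330
M3 S516
G01 X170.100 Y30.506 F2431
G01 X158.880 Y30.330
G01 X146.651 Y36.502
G01 X134.838 Y48.721
M5
G00 X156.774 Y78.146
M3 S516
G01 X167.420 Y53.869 F2431
G01 X157.780 Y29.174
G01 X133.503 Y18.528
G01 X108.808 Y28.168
G01 X98.162 Y52.445
G01 X107.802 Y77.140
G01 X132.079 Y87.786
G01 X156.774 Y78.146
M5
G00 X85.584 Y118.771
M3 S516
G01 X100.289 Y115.945 F2431
G01 X119.150 Y106.406
G01 X142.168 Y90.155
G01 X169.342 Y67.192
M5
G00 X100.479 Y169.118
M3 S516
G01 X180.541 Y169.118 F2431
G01 X180.541 Y86.625
G01 X100.479 Y86.625
G01 X100.479 Y169.118
M5
G00 X104.628 Y27.226
M3 S516
G01 X48.460 Y92.725 F2431
G01 X133.268 Y108.618
G01 X104.628 Y27.226
M5
G00 X35.187 Y151.599
M3 S516
G01 X31.796 Y159.785 F2431
G01 X23.610 Y163.176
G01 X15.424 Y159.785
G01 X12.033 Y151.599
G01 X15.424 Y143.413
G01 X23.610 Y140.022
G01 X31.796 Y143.413
G01 X35.187 Y151.599
M5
G00 X0.000 Y0.000

Since the viewBox matches the mm dimensions, user units are millimetres directly. The only transform is the Y-flip y_m = 172.643 − y_svg.

Shape 1 is a cubic bezier drawn with `<path>`. Its stroke #000000 means score at S516, F2431. After flipping Y the toolpath is (178.887,37.330) → (170.100,30.506) → (158.880,30.330) → (146.651,36.502) → (134.838,48.721).

Shape 2 is a regular polygon drawn with `<path>`. Its stroke #000000 means score at S516, F2431. After flipping Y the toolpath is (156.774,78.146) → (167.420,53.869) → (157.780,29.174) → (133.503,18.528) → (108.808,28.168) → (98.162,52.445) → (107.802,77.140) → (132.079,87.786) → (156.774,78.146), returning to the start.

Shape 3 is a quadratic bezier drawn with `<path>`. Its stroke #000000 means score at S516, F2431. After flipping Y the toolpath is (85.584,118.771) → (100.289,115.945) → (119.150,106.406) → (142.168,90.155) → (169.342,67.192).

Shape 4 is a rectangle drawn with `<path>`. Its stroke #000000 means score at S516, F2431. After flipping Y the toolpath is (100.479,169.118) → (180.541,169.118) → (180.541,86.625) → (100.479,86.625) → (100.479,169.118), returning to the start.

Shape 5 is a regular polygon drawn with `<path>`. Its stroke #000000 means score at S516, F2431. After flipping Y the toolpath is (104.628,27.226) → (48.460,92.725) → (133.268,108.618) → (104.628,27.226), returning to the start.

Shape 6 is a circle drawn with `<circle>`. Its stroke #000000 means score at S516, F2431. After flipping Y the toolpath is (35.187,151.599) → (31.796,159.785) → (23.610,163.176) → (15.424,159.785) → (12.033,151.599) → (15.424,143.413) → (23.610,140.022) → (31.796,143.413) → (35.187,151.599), returning to the start.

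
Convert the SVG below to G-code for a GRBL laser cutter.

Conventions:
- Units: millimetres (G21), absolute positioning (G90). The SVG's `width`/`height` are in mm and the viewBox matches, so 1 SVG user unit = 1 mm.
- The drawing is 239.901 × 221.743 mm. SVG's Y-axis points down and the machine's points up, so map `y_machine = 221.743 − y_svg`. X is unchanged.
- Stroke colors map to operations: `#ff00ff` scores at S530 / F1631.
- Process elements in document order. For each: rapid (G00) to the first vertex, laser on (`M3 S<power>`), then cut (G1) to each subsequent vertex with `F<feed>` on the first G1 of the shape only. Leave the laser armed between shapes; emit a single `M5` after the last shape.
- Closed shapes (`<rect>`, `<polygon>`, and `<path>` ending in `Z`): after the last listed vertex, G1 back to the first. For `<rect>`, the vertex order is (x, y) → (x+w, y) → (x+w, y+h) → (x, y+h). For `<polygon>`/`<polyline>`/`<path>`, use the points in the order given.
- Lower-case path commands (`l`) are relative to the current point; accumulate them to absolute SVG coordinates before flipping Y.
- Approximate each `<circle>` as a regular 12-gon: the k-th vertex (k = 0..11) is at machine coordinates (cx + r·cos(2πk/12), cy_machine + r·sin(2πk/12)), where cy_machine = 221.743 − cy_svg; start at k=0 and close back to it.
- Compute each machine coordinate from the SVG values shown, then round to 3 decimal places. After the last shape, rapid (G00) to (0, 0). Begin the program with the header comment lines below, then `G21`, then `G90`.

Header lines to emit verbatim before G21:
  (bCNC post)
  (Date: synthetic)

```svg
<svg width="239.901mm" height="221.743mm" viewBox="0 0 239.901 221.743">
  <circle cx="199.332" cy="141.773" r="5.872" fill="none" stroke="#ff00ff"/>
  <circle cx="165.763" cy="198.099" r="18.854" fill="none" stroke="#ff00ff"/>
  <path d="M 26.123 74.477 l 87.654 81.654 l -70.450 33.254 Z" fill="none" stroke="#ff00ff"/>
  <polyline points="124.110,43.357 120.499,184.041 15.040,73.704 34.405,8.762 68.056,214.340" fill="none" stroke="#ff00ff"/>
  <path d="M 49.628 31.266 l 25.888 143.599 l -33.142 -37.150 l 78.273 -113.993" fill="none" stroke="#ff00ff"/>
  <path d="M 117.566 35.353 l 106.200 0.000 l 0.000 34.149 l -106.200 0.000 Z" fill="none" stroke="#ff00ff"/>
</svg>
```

viewBox `0 0 239.901 221.743` with mm width/height → 1 unit = 1 mm. Flip: y_m = 221.743 − y_svg.

**Shape 1** — `<circle>` circle, stroke `#ff00ff` → score (S530, F1631). Machine vertices: (205.204,79.970) → (204.417,82.906) → (202.268,85.055) → (199.332,85.842) → (196.396,85.055) → (194.247,82.906) → (193.460,79.970) → (194.247,77.034) → (196.396,74.885) → (199.332,74.098) → (202.268,74.885) → (204.417,77.034) → (205.204,79.970). Closed: final G1 returns to the first vertex.

**Shape 2** — `<circle>` circle, stroke `#ff00ff` → score (S530, F1631). Machine vertices: (184.617,23.644) → (182.091,33.071) → (175.190,39.972) → (165.763,42.498) → (156.336,39.972) → (149.435,33.071) → (146.909,23.644) → (149.435,14.217) → (156.336,7.316) → (165.763,4.790) → (175.190,7.316) → (182.091,14.217) → (184.617,23.644). Closed: final G1 returns to the first vertex.

**Shape 3** — `<path>` closed polygon, stroke `#ff00ff` → score (S530, F1631). Machine vertices: (26.123,147.266) → (113.777,65.612) → (43.327,32.358) → (26.123,147.266). Closed: final G1 returns to the first vertex.

**Shape 4** — `<polyline>` open polyline, stroke `#ff00ff` → score (S530, F1631). Machine vertices: (124.110,178.386) → (120.499,37.702) → (15.040,148.039) → (34.405,212.981) → (68.056,7.403). Open path.

**Shape 5** — `<path>` open polyline, stroke `#ff00ff` → score (S530, F1631). Machine vertices: (49.628,190.477) → (75.516,46.878) → (42.374,84.028) → (120.647,198.021). Open path.

**Shape 6** — `<path>` rectangle, stroke `#ff00ff` → score (S530, F1631). Machine vertices: (117.566,186.390) → (223.766,186.390) → (223.766,152.241) → (117.566,152.241) → (117.566,186.390). Closed: final G1 returns to the first vertex.

(bCNC post)
(Date: synthetic)
G21
G90
G00 X205.204 Y79.970
M3 S530
G1 X204.417 Y82.906 F1631
G1 X202.268 Y85.055
G1 X199.332 Y85.842
G1 X196.396 Y85.055
G1 X194.247 Y82.906
G1 X193.460 Y79.970
G1 X194.247 Y77.034
G1 X196.396 Y74.885
G1 X199.332 Y74.098
G1 X202.268 Y74.885
G1 X204.417 Y77.034
G1 X205.204 Y79.970
G00 X184.617 Y23.644
M3 S530
G1 X182.091 Y33.071 F1631
G1 X175.190 Y39.972
G1 X165.763 Y42.498
G1 X156.336 Y39.972
G1 X149.435 Y33.071
G1 X146.909 Y23.644
G1 X149.435 Y14.217
G1 X156.336 Y7.316
G1 X165.763 Y4.790
G1 X175.190 Y7.316
G1 X182.091 Y14.217
G1 X184.617 Y23.644
G00 X26.123 Y147.266
M3 S530
G1 X113.777 Y65.612 F1631
G1 X43.327 Y32.358
G1 X26.123 Y147.266
G00 X124.110 Y178.386
M3 S530
G1 X120.499 Y37.702 F1631
G1 X15.040 Y148.039
G1 X34.405 Y212.981
G1 X68.056 Y7.403
G00 X49.628 Y190.477
M3 S530
G1 X75.516 Y46.878 F1631
G1 X42.374 Y84.028
G1 X120.647 Y198.021
G00 X117.566 Y186.390
M3 S530
G1 X223.766 Y186.390 F1631
G1 X223.766 Y152.241
G1 X117.566 Y152.241
G1 X117.566 Y186.390
M5
G00 X0.000 Y0.000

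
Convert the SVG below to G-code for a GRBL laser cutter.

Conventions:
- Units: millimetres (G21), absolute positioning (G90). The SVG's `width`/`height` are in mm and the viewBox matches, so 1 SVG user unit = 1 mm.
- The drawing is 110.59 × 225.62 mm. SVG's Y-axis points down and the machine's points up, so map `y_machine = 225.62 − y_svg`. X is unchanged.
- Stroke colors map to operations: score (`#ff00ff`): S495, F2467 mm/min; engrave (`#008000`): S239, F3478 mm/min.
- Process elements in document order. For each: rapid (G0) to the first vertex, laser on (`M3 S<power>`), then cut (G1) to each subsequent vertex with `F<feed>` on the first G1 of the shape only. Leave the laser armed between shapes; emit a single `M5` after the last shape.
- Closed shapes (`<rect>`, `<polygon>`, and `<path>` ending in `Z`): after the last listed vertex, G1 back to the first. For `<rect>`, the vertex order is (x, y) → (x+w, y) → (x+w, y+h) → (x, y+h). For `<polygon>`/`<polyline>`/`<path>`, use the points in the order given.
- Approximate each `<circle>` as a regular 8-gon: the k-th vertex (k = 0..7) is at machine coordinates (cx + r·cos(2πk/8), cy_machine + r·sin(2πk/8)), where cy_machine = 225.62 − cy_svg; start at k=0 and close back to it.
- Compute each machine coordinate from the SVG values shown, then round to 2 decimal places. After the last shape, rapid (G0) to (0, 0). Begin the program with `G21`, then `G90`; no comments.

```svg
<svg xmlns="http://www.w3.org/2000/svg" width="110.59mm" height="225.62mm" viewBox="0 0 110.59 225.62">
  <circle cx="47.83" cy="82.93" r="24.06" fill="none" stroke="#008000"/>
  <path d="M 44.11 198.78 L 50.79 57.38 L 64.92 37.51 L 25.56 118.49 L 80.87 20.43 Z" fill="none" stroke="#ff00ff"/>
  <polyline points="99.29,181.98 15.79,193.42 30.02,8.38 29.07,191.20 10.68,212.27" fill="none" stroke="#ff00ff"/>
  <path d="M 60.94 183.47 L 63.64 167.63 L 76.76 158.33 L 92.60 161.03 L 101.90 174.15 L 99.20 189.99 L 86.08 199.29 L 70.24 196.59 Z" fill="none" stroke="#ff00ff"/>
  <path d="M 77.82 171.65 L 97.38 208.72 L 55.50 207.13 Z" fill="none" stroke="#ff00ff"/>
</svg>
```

1 u = 1 mm; y_m = 225.62 − y.

[1] `<circle>` circle, #008000→engrave S239 F3478: (71.89,142.69) → (64.84,159.70) → (47.83,166.75) → (30.82,159.70) → (23.77,142.69) → (30.82,125.68) → (47.83,118.63) → (64.84,125.68) → (71.89,142.69) (closed)

[2] `<path>` closed polygon, #ff00ff→score S495 F2467: (44.11,26.84) → (50.79,168.24) → (64.92,188.11) → (25.56,107.13) → (80.87,205.19) → (44.11,26.84) (closed)

[3] `<polyline>` open polyline, #ff00ff→score S495 F2467: (99.29,43.64) → (15.79,32.20) → (30.02,217.24) → (29.07,34.42) → (10.68,13.35)

[4] `<path>` regular polygon, #ff00ff→score S495 F2467: (60.94,42.15) → (63.64,57.99) → (76.76,67.29) → (92.60,64.59) → (101.90,51.47) → (99.20,35.63) → (86.08,26.33) → (70.24,29.03) → (60.94,42.15) (closed)

[5] `<path>` regular polygon, #ff00ff→score S495 F2467: (77.82,53.97) → (97.38,16.90) → (55.50,18.49) → (77.82,53.97) (closed)

G21
G90
G0 X71.89 Y142.69
M3 S239
G1 X64.84 Y159.70 F3478
G1 X47.83 Y166.75
G1 X30.82 Y159.70
G1 X23.77 Y142.69
G1 X30.82 Y125.68
G1 X47.83 Y118.63
G1 X64.84 Y125.68
G1 X71.89 Y142.69
G0 X44.11 Y26.84
M3 S495
G1 X50.79 Y168.24 F2467
G1 X64.92 Y188.11
G1 X25.56 Y107.13
G1 X80.87 Y205.19
G1 X44.11 Y26.84
G0 X99.29 Y43.64
M3 S495
G1 X15.79 Y32.20 F2467
G1 X30.02 Y217.24
G1 X29.07 Y34.42
G1 X10.68 Y13.35
G0 X60.94 Y42.15
M3 S495
G1 X63.64 Y57.99 F2467
G1 X76.76 Y67.29
G1 X92.60 Y64.59
G1 X101.90 Y51.47
G1 X99.20 Y35.63
G1 X86.08 Y26.33
G1 X70.24 Y29.03
G1 X60.94 Y42.15
G0 X77.82 Y53.97
M3 S495
G1 X97.38 Y16.90 F2467
G1 X55.50 Y18.49
G1 X77.82 Y53.97
M5
G0 X0.00 Y0.00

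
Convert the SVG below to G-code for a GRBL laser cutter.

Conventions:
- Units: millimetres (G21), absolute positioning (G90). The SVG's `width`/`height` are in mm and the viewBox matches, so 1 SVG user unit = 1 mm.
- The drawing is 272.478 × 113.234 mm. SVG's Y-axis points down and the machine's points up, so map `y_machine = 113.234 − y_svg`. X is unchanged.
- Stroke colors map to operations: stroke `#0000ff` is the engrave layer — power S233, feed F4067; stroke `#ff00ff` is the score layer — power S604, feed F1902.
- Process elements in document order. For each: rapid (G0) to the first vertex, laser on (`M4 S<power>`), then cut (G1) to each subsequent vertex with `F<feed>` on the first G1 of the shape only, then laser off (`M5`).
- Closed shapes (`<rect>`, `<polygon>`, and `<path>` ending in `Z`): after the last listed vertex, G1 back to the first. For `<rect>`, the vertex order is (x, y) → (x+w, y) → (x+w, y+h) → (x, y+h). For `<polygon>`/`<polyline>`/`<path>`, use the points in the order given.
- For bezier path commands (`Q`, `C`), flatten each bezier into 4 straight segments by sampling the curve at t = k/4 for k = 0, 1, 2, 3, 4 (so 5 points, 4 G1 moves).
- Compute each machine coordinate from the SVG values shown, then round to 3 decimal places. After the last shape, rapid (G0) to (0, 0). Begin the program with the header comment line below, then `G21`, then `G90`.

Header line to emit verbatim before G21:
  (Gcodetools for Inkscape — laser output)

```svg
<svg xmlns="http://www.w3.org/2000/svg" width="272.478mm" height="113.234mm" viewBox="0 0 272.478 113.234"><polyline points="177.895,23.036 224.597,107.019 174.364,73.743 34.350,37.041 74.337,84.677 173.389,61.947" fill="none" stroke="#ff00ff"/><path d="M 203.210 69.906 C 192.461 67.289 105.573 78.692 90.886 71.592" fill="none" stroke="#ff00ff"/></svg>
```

(Gcodetools for Inkscape — laser output)
G21
G90
G0 X177.895 Y90.198
M4 S604
G1 X224.597 Y6.215 F1902
G1 X174.364 Y39.491
G1 X34.350 Y76.193
G1 X74.337 Y28.557
G1 X173.389 Y51.287
M5
G0 X203.210 Y43.328
M4 S604
G1 X183.190 Y43.170 F1902
G1 X148.525 Y40.804
G1 X113.121 Y39.278
G1 X90.886 Y41.642
M5
G0 X0.000 Y0.000

1 u = 1 mm; y_m = 113.234 − y.

[1] `<polyline>` open polyline, #ff00ff→score S604 F1902: (177.895,90.198) → (224.597,6.215) → (174.364,39.491) → (34.350,76.193) → (74.337,28.557) → (173.389,51.287)

[2] `<path>` cubic bezier, #ff00ff→score S604 F1902: (203.210,43.328) → (183.190,43.170) → (148.525,40.804) → (113.121,39.278) → (90.886,41.642)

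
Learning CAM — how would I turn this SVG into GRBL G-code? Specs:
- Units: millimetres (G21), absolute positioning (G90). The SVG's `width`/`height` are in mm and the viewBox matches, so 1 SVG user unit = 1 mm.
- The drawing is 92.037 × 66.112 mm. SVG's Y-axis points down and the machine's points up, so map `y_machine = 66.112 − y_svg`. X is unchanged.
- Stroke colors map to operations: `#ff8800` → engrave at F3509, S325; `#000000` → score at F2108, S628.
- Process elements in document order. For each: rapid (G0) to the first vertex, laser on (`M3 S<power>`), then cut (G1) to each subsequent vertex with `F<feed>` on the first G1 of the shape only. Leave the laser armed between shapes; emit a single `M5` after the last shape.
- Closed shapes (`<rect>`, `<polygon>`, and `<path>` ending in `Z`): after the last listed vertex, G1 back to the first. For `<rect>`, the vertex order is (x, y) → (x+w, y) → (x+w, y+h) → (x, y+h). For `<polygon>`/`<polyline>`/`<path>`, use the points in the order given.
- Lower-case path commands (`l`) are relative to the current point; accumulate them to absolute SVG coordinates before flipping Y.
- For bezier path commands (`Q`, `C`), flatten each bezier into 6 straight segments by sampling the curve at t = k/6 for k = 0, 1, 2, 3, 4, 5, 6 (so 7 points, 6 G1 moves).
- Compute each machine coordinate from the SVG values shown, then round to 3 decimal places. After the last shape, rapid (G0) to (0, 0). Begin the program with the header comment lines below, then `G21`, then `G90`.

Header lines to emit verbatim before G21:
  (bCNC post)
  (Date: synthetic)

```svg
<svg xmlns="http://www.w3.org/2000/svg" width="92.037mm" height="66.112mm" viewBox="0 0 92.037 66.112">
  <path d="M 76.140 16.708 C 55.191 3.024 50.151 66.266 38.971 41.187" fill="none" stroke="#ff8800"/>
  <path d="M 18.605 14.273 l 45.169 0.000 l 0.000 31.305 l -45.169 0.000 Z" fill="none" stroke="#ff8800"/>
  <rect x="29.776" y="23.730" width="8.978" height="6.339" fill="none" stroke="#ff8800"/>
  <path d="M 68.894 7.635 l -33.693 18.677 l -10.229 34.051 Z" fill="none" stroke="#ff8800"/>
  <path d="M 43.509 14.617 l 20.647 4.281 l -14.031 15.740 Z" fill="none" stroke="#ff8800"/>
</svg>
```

1 u = 1 mm; y_m = 66.112 − y.

[1] `<path>` cubic bezier, #ff8800→engrave S325 F3509: (76.140,49.404) → (66.889,50.601) → (59.677,43.566) → (53.892,32.891) → (48.921,23.166) → (44.151,18.981) → (38.971,24.925)

[2] `<path>` rectangle, #ff8800→engrave S325 F3509: (18.605,51.839) → (63.774,51.839) → (63.774,20.534) → (18.605,20.534) → (18.605,51.839) (closed)

[3] `<rect>` rectangle, #ff8800→engrave S325 F3509: (29.776,42.382) → (38.754,42.382) → (38.754,36.043) → (29.776,36.043) → (29.776,42.382) (closed)

[4] `<path>` closed polygon, #ff8800→engrave S325 F3509: (68.894,58.477) → (35.201,39.800) → (24.972,5.749) → (68.894,58.477) (closed)

[5] `<path>` regular polygon, #ff8800→engrave S325 F3509: (43.509,51.495) → (64.156,47.214) → (50.125,31.474) → (43.509,51.495) (closed)

(bCNC post)
(Date: synthetic)
G21
G90
G0 X76.140 Y49.404
M3 S325
G1 X66.889 Y50.601 F3509
G1 X59.677 Y43.566
G1 X53.892 Y32.891
G1 X48.921 Y23.166
G1 X44.151 Y18.981
G1 X38.971 Y24.925
G0 X18.605 Y51.839
M3 S325
G1 X63.774 Y51.839 F3509
G1 X63.774 Y20.534
G1 X18.605 Y20.534
G1 X18.605 Y51.839
G0 X29.776 Y42.382
M3 S325
G1 X38.754 Y42.382 F3509
G1 X38.754 Y36.043
G1 X29.776 Y36.043
G1 X29.776 Y42.382
G0 X68.894 Y58.477
M3 S325
G1 X35.201 Y39.800 F3509
G1 X24.972 Y5.749
G1 X68.894 Y58.477
G0 X43.509 Y51.495
M3 S325
G1 X64.156 Y47.214 F3509
G1 X50.125 Y31.474
G1 X43.509 Y51.495
M5
G0 X0.000 Y0.000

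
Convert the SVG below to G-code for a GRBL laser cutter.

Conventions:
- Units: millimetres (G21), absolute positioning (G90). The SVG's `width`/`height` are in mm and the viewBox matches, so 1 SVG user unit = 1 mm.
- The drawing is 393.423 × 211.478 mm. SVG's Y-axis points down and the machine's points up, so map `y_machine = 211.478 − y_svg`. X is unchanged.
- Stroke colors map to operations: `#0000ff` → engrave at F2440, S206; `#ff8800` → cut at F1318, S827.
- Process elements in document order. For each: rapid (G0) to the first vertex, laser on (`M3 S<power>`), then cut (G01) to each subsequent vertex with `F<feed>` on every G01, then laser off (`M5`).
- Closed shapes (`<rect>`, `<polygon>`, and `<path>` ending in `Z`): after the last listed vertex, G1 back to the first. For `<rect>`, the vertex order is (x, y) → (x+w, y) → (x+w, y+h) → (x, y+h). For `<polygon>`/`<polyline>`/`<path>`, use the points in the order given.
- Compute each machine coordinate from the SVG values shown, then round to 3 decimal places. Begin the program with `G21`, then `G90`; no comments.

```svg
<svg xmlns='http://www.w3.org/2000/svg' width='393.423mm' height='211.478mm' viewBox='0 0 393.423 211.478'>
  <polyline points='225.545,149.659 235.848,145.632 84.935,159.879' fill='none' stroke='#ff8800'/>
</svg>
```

G21
G90
G0 X225.545 Y61.819
M3 S827
G01 X235.848 Y65.846 F1318
G01 X84.935 Y51.599 F1318
M5

Since the viewBox matches the mm dimensions, user units are millimetres directly. The only transform is the Y-flip y_m = 211.478 − y_svg.

Shape 1 is a open polyline drawn with `<polyline>`. Its stroke #ff8800 means cut at S827, F1318. After flipping Y the toolpath is (225.545,61.819) → (235.848,65.846) → (84.935,51.599).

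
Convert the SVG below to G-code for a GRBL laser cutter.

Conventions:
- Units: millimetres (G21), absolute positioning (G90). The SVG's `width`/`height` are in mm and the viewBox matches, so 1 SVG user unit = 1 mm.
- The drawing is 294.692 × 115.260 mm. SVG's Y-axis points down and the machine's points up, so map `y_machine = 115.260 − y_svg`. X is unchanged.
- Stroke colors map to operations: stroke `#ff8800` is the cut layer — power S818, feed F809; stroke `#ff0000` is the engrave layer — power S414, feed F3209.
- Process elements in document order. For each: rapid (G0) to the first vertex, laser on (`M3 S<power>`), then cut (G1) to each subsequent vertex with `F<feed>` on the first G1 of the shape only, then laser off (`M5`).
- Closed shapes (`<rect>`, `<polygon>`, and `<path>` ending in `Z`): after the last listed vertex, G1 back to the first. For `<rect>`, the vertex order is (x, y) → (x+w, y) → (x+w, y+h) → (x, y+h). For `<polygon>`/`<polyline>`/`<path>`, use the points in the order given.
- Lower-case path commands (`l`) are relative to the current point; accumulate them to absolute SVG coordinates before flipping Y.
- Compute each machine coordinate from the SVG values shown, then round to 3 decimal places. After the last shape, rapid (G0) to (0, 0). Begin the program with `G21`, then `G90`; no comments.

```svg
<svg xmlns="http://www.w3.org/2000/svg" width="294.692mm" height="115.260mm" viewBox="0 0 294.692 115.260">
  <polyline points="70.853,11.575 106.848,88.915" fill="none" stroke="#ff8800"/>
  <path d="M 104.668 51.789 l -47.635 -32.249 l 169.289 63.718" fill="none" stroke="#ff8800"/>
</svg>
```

1 u = 1 mm; y_m = 115.260 − y.

[1] `<polyline>` line segment, #ff8800→cut S818 F809: (70.853,103.685) → (106.848,26.345)

[2] `<path>` open polyline, #ff8800→cut S818 F809: (104.668,63.471) → (57.033,95.720) → (226.322,32.002)

G21
G90
G0 X70.853 Y103.685
M3 S818
G1 X106.848 Y26.345 F809
M5
G0 X104.668 Y63.471
M3 S818
G1 X57.033 Y95.720 F809
G1 X226.322 Y32.002
M5
G0 X0.000 Y0.000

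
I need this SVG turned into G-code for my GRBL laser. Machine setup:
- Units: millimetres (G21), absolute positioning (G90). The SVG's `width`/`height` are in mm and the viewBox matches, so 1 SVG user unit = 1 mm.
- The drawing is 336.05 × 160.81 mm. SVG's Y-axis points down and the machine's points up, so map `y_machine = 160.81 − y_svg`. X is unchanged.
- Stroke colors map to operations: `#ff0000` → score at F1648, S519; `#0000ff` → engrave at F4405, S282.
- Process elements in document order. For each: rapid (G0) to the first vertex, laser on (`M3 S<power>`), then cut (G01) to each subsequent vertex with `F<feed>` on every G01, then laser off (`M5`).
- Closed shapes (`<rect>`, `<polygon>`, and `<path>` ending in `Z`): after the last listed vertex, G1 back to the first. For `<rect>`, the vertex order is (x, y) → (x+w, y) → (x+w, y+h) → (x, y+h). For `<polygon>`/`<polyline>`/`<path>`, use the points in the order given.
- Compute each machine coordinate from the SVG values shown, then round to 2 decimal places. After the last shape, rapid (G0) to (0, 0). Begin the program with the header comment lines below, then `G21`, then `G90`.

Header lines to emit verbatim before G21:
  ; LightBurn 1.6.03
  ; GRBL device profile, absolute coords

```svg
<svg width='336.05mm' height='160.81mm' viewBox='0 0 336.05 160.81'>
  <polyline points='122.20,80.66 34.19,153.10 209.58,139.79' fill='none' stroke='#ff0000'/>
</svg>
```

; LightBurn 1.6.03
; GRBL device profile, absolute coords
G21
G90
G0 X122.20 Y80.15
M3 S519
G01 X34.19 Y7.71 F1648
G01 X209.58 Y21.02 F1648
M5
G0 X0.00 Y0.00

viewBox `0 0 336.05 160.81` with mm width/height → 1 unit = 1 mm. Flip: y_m = 160.81 − y_svg.

**Shape 1** — `<polyline>` open polyline, stroke `#ff0000` → score (S519, F1648). Machine vertices: (122.20,80.15) → (34.19,7.71) → (209.58,21.02). Open path.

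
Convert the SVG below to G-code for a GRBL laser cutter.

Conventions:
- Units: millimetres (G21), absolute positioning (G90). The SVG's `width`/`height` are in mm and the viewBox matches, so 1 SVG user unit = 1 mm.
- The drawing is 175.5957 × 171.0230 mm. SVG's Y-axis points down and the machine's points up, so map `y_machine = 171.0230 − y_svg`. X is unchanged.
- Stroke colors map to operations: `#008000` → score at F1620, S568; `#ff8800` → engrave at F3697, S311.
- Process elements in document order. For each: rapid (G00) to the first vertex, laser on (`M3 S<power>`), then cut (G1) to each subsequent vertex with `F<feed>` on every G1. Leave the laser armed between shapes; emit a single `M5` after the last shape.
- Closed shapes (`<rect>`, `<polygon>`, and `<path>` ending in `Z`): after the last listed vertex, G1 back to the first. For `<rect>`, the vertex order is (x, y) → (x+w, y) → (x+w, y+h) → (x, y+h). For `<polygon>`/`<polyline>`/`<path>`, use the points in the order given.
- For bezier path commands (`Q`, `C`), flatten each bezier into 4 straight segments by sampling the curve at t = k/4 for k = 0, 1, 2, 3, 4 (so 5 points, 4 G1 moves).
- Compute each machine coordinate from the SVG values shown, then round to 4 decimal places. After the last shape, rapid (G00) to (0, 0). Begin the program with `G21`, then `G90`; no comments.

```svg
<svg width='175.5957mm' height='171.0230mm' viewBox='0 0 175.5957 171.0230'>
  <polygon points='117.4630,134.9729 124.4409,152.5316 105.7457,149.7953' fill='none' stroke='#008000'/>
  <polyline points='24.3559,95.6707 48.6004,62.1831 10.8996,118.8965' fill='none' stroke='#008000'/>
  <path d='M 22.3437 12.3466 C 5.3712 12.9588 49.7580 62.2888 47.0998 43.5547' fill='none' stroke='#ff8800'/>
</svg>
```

viewBox `0 0 175.5957 171.0230` with mm width/height → 1 unit = 1 mm. Flip: y_m = 171.0230 − y_svg.

**Shape 1** — `<polygon>` regular polygon, stroke `#008000` → score (S568, F1620). Machine vertices: (117.4630,36.0501) → (124.4409,18.4914) → (105.7457,21.2277) → (117.4630,36.0501). Closed: final G1 returns to the first vertex.

**Shape 2** — `<polyline>` open polyline, stroke `#008000` → score (S568, F1620). Machine vertices: (24.3559,75.3523) → (48.6004,108.8399) → (10.8996,52.1265). Open path.

**Shape 3** — `<path>` cubic bezier, stroke `#ff8800` → engrave (S311, F3697). Control points (SVG): P0=(22.3437,12.3466), P1=(5.3712,12.9588), P2=(49.7580,62.2888), P3=(47.0998,43.5547); sampled at t=k/4. Machine vertices: (22.3437,158.6764) → (19.4254,150.9074) → (29.3539,135.8175) → (41.9663,124.3550) → (47.0998,127.4683). Open path.

G21
G90
G00 X117.4630 Y36.0501
M3 S568
G1 X124.4409 Y18.4914 F1620
G1 X105.7457 Y21.2277 F1620
G1 X117.4630 Y36.0501 F1620
G00 X24.3559 Y75.3523
M3 S568
G1 X48.6004 Y108.8399 F1620
G1 X10.8996 Y52.1265 F1620
G00 X22.3437 Y158.6764
M3 S311
G1 X19.4254 Y150.9074 F3697
G1 X29.3539 Y135.8175 F3697
G1 X41.9663 Y124.3550 F3697
G1 X47.0998 Y127.4683 F3697
M5
G00 X0.0000 Y0.0000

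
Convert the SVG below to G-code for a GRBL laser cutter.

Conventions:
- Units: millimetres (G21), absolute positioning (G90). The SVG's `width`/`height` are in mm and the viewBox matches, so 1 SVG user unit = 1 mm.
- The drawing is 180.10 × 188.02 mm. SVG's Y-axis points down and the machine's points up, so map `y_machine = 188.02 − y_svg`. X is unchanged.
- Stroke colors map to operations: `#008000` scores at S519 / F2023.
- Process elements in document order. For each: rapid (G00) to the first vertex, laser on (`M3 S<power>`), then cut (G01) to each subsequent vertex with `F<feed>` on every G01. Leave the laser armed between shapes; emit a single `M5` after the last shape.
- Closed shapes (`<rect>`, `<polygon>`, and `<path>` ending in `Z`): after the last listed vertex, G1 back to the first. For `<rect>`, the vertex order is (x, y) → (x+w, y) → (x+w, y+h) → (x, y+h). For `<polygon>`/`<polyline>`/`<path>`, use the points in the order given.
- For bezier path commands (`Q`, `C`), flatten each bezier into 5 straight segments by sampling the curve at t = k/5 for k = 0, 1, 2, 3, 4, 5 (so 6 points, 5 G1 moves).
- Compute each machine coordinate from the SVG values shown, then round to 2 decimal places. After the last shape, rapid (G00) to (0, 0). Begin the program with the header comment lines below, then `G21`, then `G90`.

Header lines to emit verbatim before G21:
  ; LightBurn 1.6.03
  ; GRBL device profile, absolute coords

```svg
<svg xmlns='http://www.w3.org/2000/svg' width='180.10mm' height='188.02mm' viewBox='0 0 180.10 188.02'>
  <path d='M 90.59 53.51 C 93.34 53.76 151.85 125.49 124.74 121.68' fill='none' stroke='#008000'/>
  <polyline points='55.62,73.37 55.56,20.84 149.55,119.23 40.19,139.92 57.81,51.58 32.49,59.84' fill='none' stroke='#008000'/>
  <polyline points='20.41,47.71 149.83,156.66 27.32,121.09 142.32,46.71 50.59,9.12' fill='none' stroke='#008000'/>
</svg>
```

; LightBurn 1.6.03
; GRBL device profile, absolute coords
G21
G90
G00 X90.59 Y134.51
M3 S519
G01 X97.80 Y126.96 F2023
G01 X111.61 Y109.31 F2023
G01 X125.22 Y88.62 F2023
G01 X131.86 Y71.94 F2023
G01 X124.74 Y66.34 F2023
G00 X55.62 Y114.65
M3 S519
G01 X55.56 Y167.18 F2023
G01 X149.55 Y68.79 F2023
G01 X40.19 Y48.10 F2023
G01 X57.81 Y136.44 F2023
G01 X32.49 Y128.18 F2023
G00 X20.41 Y140.31
M3 S519
G01 X149.83 Y31.36 F2023
G01 X27.32 Y66.93 F2023
G01 X142.32 Y141.31 F2023
G01 X50.59 Y178.90 F2023
M5
G00 X0.00 Y0.00

1 u = 1 mm; y_m = 188.02 − y.

[1] `<path>` cubic bezier, #008000→score S519 F2023: (90.59,134.51) → (97.80,126.96) → (111.61,109.31) → (125.22,88.62) → (131.86,71.94) → (124.74,66.34)

[2] `<polyline>` open polyline, #008000→score S519 F2023: (55.62,114.65) → (55.56,167.18) → (149.55,68.79) → (40.19,48.10) → (57.81,136.44) → (32.49,128.18)

[3] `<polyline>` open polyline, #008000→score S519 F2023: (20.41,140.31) → (149.83,31.36) → (27.32,66.93) → (142.32,141.31) → (50.59,178.90)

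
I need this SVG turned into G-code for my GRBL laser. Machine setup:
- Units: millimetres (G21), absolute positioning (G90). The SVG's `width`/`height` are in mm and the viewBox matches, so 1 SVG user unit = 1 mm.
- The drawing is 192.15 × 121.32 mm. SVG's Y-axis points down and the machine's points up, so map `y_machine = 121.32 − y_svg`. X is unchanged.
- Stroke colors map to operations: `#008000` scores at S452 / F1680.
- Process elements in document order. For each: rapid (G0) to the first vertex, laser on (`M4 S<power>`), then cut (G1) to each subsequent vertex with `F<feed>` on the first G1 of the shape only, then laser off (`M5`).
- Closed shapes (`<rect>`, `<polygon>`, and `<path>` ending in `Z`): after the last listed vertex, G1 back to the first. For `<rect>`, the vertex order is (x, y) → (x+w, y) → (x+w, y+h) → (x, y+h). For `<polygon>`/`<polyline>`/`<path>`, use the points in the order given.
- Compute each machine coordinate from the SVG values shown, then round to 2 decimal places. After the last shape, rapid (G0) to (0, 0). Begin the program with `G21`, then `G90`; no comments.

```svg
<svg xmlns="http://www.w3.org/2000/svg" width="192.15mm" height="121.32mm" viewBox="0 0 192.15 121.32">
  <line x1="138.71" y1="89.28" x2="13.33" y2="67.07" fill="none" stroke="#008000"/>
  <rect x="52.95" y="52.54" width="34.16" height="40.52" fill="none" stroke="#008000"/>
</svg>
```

G21
G90
G0 X138.71 Y32.04
M4 S452
G1 X13.33 Y54.25 F1680
M5
G0 X52.95 Y68.78
M4 S452
G1 X87.11 Y68.78 F1680
G1 X87.11 Y28.26
G1 X52.95 Y28.26
G1 X52.95 Y68.78
M5
G0 X0.00 Y0.00

viewBox `0 0 192.15 121.32` with mm width/height → 1 unit = 1 mm. Flip: y_m = 121.32 − y_svg.

**Shape 1** — `<line>` line segment, stroke `#008000` → score (S452, F1680). Machine vertices: (138.71,32.04) → (13.33,54.25). Open path.

**Shape 2** — `<rect>` rectangle, stroke `#008000` → score (S452, F1680). Machine vertices: (52.95,68.78) → (87.11,68.78) → (87.11,28.26) → (52.95,28.26) → (52.95,68.78). Closed: final G1 returns to the first vertex.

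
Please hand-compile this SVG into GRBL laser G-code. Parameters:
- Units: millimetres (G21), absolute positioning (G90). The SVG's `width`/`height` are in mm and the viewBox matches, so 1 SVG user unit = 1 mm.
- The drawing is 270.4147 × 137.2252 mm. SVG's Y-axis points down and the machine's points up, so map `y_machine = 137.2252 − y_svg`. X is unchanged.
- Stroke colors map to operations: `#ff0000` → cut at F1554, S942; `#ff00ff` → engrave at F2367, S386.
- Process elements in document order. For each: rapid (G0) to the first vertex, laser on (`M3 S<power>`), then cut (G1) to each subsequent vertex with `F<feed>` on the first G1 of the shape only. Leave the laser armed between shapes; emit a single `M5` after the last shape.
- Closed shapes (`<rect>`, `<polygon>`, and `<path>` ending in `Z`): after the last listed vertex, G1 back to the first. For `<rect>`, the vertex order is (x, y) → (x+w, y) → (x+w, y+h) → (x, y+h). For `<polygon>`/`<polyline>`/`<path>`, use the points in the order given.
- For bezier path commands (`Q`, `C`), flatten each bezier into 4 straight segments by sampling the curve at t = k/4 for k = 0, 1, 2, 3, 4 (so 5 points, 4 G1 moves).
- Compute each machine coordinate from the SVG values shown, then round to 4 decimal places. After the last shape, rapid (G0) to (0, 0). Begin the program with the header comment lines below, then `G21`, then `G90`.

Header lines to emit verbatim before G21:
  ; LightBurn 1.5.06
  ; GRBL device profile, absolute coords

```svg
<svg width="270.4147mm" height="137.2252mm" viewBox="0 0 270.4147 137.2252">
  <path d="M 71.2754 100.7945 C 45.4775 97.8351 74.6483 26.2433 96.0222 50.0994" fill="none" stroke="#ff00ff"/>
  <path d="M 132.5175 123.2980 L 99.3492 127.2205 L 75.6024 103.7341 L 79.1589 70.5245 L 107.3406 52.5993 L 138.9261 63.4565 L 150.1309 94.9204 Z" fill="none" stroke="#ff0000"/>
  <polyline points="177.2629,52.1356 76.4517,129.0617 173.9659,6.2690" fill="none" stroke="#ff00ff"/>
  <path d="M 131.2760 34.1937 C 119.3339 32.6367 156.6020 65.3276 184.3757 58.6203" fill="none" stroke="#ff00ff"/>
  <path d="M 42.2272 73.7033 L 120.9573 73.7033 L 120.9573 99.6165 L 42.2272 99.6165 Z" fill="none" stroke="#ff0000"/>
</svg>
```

viewBox `0 0 270.4147 137.2252` with mm width/height → 1 unit = 1 mm. Flip: y_m = 137.2252 − y_svg.

**Shape 1** — `<path>` cubic bezier, stroke `#ff00ff` → engrave (S386, F2367). Control points (SVG): P0=(71.2754,100.7945), P1=(45.4775,97.8351), P2=(74.6483,26.2433), P3=(96.0222,50.0994); sampled at t=k/4. Machine vertices: (71.2754,36.4307) → (61.2529,48.9551) → (65.9594,71.8341) → (79.5106,89.6851) → (96.0222,87.1258). Open path.

**Shape 2** — `<path>` regular polygon, stroke `#ff0000` → cut (S942, F1554). Machine vertices: (132.5175,13.9272) → (99.3492,10.0047) → (75.6024,33.4911) → (79.1589,66.7007) → (107.3406,84.6259) → (138.9261,73.7687) → (150.1309,42.3048) → (132.5175,13.9272). Closed: final G1 returns to the first vertex.

**Shape 3** — `<polyline>` open polyline, stroke `#ff00ff` → engrave (S386, F2367). Machine vertices: (177.2629,85.0896) → (76.4517,8.1635) → (173.9659,130.9562). Open path.

**Shape 4** — `<path>` cubic bezier, stroke `#ff00ff` → engrave (S386, F2367). Control points (SVG): P0=(131.2760,34.1937), P1=(119.3339,32.6367), P2=(156.6020,65.3276), P3=(184.3757,58.6203); sampled at t=k/4. Machine vertices: (131.2760,103.0315) → (130.6291,98.9285) → (142.9324,88.8868) → (162.6825,79.8109) → (184.3757,78.6049). Open path.

**Shape 5** — `<path>` rectangle, stroke `#ff0000` → cut (S942, F1554). Machine vertices: (42.2272,63.5219) → (120.9573,63.5219) → (120.9573,37.6087) → (42.2272,37.6087) → (42.2272,63.5219). Closed: final G1 returns to the first vertex.

; LightBurn 1.5.06
; GRBL device profile, absolute coords
G21
G90
G0 X71.2754 Y36.4307
M3 S386
G1 X61.2529 Y48.9551 F2367
G1 X65.9594 Y71.8341
G1 X79.5106 Y89.6851
G1 X96.0222 Y87.1258
G0 X132.5175 Y13.9272
M3 S942
G1 X99.3492 Y10.0047 F1554
G1 X75.6024 Y33.4911
G1 X79.1589 Y66.7007
G1 X107.3406 Y84.6259
G1 X138.9261 Y73.7687
G1 X150.1309 Y42.3048
G1 X132.5175 Y13.9272
G0 X177.2629 Y85.0896
M3 S386
G1 X76.4517 Y8.1635 F2367
G1 X173.9659 Y130.9562
G0 X131.2760 Y103.0315
M3 S386
G1 X130.6291 Y98.9285 F2367
G1 X142.9324 Y88.8868
G1 X162.6825 Y79.8109
G1 X184.3757 Y78.6049
G0 X42.2272 Y63.5219
M3 S942
G1 X120.9573 Y63.5219 F1554
G1 X120.9573 Y37.6087
G1 X42.2272 Y37.6087
G1 X42.2272 Y63.5219
M5
G0 X0.0000 Y0.0000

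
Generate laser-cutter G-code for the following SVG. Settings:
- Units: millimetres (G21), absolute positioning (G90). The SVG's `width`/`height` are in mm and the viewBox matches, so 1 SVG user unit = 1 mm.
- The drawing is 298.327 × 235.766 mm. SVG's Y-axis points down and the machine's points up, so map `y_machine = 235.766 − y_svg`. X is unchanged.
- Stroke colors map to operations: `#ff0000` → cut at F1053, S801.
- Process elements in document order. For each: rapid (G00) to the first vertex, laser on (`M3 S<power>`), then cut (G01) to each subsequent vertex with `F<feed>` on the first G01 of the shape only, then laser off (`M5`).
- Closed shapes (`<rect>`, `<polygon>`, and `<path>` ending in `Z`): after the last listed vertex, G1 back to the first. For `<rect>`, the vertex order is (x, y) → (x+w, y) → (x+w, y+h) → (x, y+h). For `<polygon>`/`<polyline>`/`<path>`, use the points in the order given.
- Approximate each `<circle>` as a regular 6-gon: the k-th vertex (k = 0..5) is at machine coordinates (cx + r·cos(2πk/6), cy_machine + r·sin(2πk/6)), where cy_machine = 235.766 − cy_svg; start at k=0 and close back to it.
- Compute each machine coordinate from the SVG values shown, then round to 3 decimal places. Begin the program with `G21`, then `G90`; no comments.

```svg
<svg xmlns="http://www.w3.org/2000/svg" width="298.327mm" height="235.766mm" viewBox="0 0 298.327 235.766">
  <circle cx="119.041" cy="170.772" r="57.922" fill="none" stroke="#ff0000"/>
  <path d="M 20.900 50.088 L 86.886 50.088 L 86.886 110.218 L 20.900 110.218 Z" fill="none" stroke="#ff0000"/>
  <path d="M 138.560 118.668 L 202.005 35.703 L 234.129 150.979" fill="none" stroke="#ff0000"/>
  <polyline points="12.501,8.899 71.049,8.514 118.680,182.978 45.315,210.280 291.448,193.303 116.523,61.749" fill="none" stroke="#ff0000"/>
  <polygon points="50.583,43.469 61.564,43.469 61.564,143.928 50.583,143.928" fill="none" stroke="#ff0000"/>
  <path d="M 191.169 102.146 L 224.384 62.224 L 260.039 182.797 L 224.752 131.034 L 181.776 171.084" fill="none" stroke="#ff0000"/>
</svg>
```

G21
G90
G00 X176.963 Y64.994
M3 S801
G01 X148.002 Y115.156 F1053
G01 X90.080 Y115.156
G01 X61.119 Y64.994
G01 X90.080 Y14.832
G01 X148.002 Y14.832
G01 X176.963 Y64.994
M5
G00 X20.900 Y185.678
M3 S801
G01 X86.886 Y185.678 F1053
G01 X86.886 Y125.548
G01 X20.900 Y125.548
G01 X20.900 Y185.678
M5
G00 X138.560 Y117.098
M3 S801
G01 X202.005 Y200.063 F1053
G01 X234.129 Y84.787
M5
G00 X12.501 Y226.867
M3 S801
G01 X71.049 Y227.252 F1053
G01 X118.680 Y52.788
G01 X45.315 Y25.486
G01 X291.448 Y42.463
G01 X116.523 Y174.017
M5
G00 X50.583 Y192.297
M3 S801
G01 X61.564 Y192.297 F1053
G01 X61.564 Y91.838
G01 X50.583 Y91.838
G01 X50.583 Y192.297
M5
G00 X191.169 Y133.620
M3 S801
G01 X224.384 Y173.542 F1053
G01 X260.039 Y52.969
G01 X224.752 Y104.732
G01 X181.776 Y64.682
M5

Since the viewBox matches the mm dimensions, user units are millimetres directly. The only transform is the Y-flip y_m = 235.766 − y_svg.

Shape 1 is a circle drawn with `<circle>`. Its stroke #ff0000 means cut at S801, F1053. After flipping Y the toolpath is (176.963,64.994) → (148.002,115.156) → (90.080,115.156) → (61.119,64.994) → (90.080,14.832) → (148.002,14.832) → (176.963,64.994), returning to the start.

Shape 2 is a rectangle drawn with `<path>`. Its stroke #ff0000 means cut at S801, F1053. After flipping Y the toolpath is (20.900,185.678) → (86.886,185.678) → (86.886,125.548) → (20.900,125.548) → (20.900,185.678), returning to the start.

Shape 3 is a open polyline drawn with `<path>`. Its stroke #ff0000 means cut at S801, F1053. After flipping Y the toolpath is (138.560,117.098) → (202.005,200.063) → (234.129,84.787).

Shape 4 is a open polyline drawn with `<polyline>`. Its stroke #ff0000 means cut at S801, F1053. After flipping Y the toolpath is (12.501,226.867) → (71.049,227.252) → (118.680,52.788) → (45.315,25.486) → (291.448,42.463) → (116.523,174.017).

Shape 5 is a rectangle drawn with `<polygon>`. Its stroke #ff0000 means cut at S801, F1053. After flipping Y the toolpath is (50.583,192.297) → (61.564,192.297) → (61.564,91.838) → (50.583,91.838) → (50.583,192.297), returning to the start.

Shape 6 is a open polyline drawn with `<path>`. Its stroke #ff0000 means cut at S801, F1053. After flipping Y the toolpath is (191.169,133.620) → (224.384,173.542) → (260.039,52.969) → (224.752,104.732) → (181.776,64.682).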